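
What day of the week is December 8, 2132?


Zeller's congruence:
q=8, m=12, k=32, j=21
h = (8 + ⌊13×13/5⌋ + 32 + ⌊32/4⌋ + ⌊21/4⌋ - 2×21) mod 7
= (8 + 33 + 32 + 8 + 5 - 42) mod 7
= 44 mod 7 = 2
h=2 → Monday

Monday


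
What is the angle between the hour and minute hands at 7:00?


150.0°

Hour hand = 7×30 + 0×0.5 = 210.0°
Minute hand = 0×6 = 0°
Difference = |210.0 - 0| = 210.0°
Since > 180°: 360 - 210.0 = 150.0°


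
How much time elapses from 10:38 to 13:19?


End time in minutes: 13×60 + 19 = 799
Start time in minutes: 10×60 + 38 = 638
Difference = 799 - 638 = 161 minutes
= 2 hours 41 minutes

2h 41m


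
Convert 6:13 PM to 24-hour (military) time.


Input: 6:13 PM
PM: 6 + 12 = 18

18:13


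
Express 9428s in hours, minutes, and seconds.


2h 37m 8s

Hours: 9428 ÷ 3600 = 2 remainder 2228
Minutes: 2228 ÷ 60 = 37 remainder 8
Seconds: 8


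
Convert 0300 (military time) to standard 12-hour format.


3:00 AM

Hour: 3
3 < 12 → AM


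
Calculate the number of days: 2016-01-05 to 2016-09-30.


From January 5, 2016 to September 30, 2016
Rest of January 2016: 31 - 5 = 26
Full months: February 2016 29, March 31, April 30, May 31, June 30, July 31, August 31
Days into September 2016: 30
Total = 26 + 29 + 31 + 30 + 31 + 30 + 31 + 31 + 30 = 269 days

269 days


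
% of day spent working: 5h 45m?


24.0%

Time: 345 minutes
Day: 1440 minutes
Percentage = (345/1440) × 100 ≈ 24.0%


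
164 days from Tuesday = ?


Friday

Start: Tuesday (index 1)
(1 + 164) mod 7
= 165 mod 7
= 4
Index 4 → Friday


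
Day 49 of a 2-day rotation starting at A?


Shift A

Shifts: A, B
Start: A (index 0)
Day 49: (0 + 49 - 1) mod 2
= 48 mod 2
= 0
Index 0 → shift A


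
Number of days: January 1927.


31 days

Month: January (month 1)
January has 31 days


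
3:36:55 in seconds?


Hours: 3 × 3600 = 10800
Minutes: 36 × 60 = 2160
Seconds: 55
Total = 10800 + 2160 + 55 = 13015

13015 seconds


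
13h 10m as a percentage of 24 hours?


Total minutes: 13×60 + 10 = 790
Day = 24×60 = 1440 minutes
Fraction = 790/1440 ≈ 0.5486
As a percentage: 790/1440 × 100 ≈ 54.86%

0.5486 (54.86%)


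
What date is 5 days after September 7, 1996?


Start: September 7, 1996
Add 5 days
September 7 + 5 = September 12, 1996

September 12, 1996


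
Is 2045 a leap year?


No

Rules: divisible by 4 AND (not by 100 OR by 400)
2045 ÷ 4 = 511 remainder 1 → not divisible by 4
Not divisible by 4 → not a leap year


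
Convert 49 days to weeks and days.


Weeks: 49 ÷ 7 = 7 remainder 0

7 weeks 0 days


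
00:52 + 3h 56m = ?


Start: 52 minutes from midnight
Add: 236 minutes
Total: 288 minutes
Hours: 288 ÷ 60 = 4 remainder 48

04:48


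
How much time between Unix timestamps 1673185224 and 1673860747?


675523 seconds (187.6 hours / 7.82 days)

Difference = 1673860747 - 1673185224 = 675523 seconds
In hours: 675523 / 3600 ≈ 187.6
In days: 675523 / 86400 ≈ 7.82


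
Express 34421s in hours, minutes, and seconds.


Hours: 34421 ÷ 3600 = 9 remainder 2021
Minutes: 2021 ÷ 60 = 33 remainder 41
Seconds: 41

9h 33m 41s


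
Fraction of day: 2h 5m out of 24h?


0.0868 (8.68%)

Total minutes: 2×60 + 5 = 125
Day = 24×60 = 1440 minutes
Fraction = 125/1440 ≈ 0.0868
As a percentage: 125/1440 × 100 ≈ 8.68%


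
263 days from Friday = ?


Start: Friday (index 4)
(4 + 263) mod 7
= 267 mod 7
= 1
Index 1 → Tuesday

Tuesday


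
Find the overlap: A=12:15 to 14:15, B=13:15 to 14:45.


Meeting A: 735-855 (in minutes from midnight)
Meeting B: 795-885
Overlap start = max(735, 795) = 795
Overlap end = min(855, 885) = 855
Overlap = max(0, 855 - 795) = 60 min

60 minutes


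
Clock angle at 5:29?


Hour hand = 5×30 + 29×0.5 = 164.5°
Minute hand = 29×6 = 174°
Difference = |164.5 - 174| = 9.5°

9.5°


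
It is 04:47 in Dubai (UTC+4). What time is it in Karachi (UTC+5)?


Time difference = UTC+5 - UTC+4 = +1 hours
New hour = (4 + 1) mod 24
= 5 mod 24 = 5
Minutes unchanged → 05:47

05:47


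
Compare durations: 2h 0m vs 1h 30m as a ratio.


4:3 (1.33)

Duration 1: 120 minutes
Duration 2: 90 minutes
Ratio = 120:90
GCD = 30
Simplified = 4:3
As a decimal: 4/3 ≈ 1.33


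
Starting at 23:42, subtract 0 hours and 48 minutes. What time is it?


Start: 1422 minutes from midnight
Subtract: 48 minutes
Remaining: 1422 - 48 = 1374
Hours: 22, Minutes: 54

22:54


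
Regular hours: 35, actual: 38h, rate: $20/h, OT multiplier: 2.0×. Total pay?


Regular: 35h × $20 = $700.00
Overtime: 38 - 35 = 3h
OT pay: 3h × $20 × 2.0 = $120.00
Total = $700.00 + $120.00 = $820.00

$820.00


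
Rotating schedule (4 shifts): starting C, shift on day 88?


Shifts: A, B, C, D
Start: C (index 2)
Day 88: (2 + 88 - 1) mod 4
= 89 mod 4
= 1
Index 1 → shift B

Shift B


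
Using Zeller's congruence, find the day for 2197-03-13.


Monday

Zeller's congruence:
q=13, m=3, k=97, j=21
h = (13 + ⌊13×4/5⌋ + 97 + ⌊97/4⌋ + ⌊21/4⌋ - 2×21) mod 7
= (13 + 10 + 97 + 24 + 5 - 42) mod 7
= 107 mod 7 = 2
h=2 → Monday


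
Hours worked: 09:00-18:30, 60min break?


8h 30m (510 minutes)

Total time = (18×60+30) - (9×60+0)
= 1110 - 540 = 570 min
Minus break: 570 - 60 = 510 min
= 8h 30m


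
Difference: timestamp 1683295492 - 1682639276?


656216 seconds (182.3 hours / 7.60 days)

Difference = 1683295492 - 1682639276 = 656216 seconds
In hours: 656216 / 3600 ≈ 182.3
In days: 656216 / 86400 ≈ 7.60


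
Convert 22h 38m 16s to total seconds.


81496 seconds

Hours: 22 × 3600 = 79200
Minutes: 38 × 60 = 2280
Seconds: 16
Total = 79200 + 2280 + 16 = 81496


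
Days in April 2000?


Month: April (month 4)
April has 30 days

30 days


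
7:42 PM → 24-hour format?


Input: 7:42 PM
PM: 7 + 12 = 19

19:42


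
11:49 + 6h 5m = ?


17:54

Start: 709 minutes from midnight
Add: 365 minutes
Total: 1074 minutes
Hours: 1074 ÷ 60 = 17 remainder 54


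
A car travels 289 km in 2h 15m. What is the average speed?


128.4 km/h

Distance: 289 km
Time: 2h 15m = 135 min = 135/60 = 9/4 hours
Speed = 289 ÷ (9/4) = 289 × 4 / 9 = 1156/9 ≈ 128.4 km/h


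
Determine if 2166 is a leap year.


No

Rules: divisible by 4 AND (not by 100 OR by 400)
2166 ÷ 4 = 541 remainder 2 → not divisible by 4
Not divisible by 4 → not a leap year


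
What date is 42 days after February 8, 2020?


Start: February 8, 2020
Add 42 days
February 8 → March 1: 29 - 8 + 1 = 22 days (42 - 22 = 20 left)
March 1 + 20 = March 21, 2020

March 21, 2020


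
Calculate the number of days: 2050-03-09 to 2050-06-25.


From March 9, 2050 to June 25, 2050
Rest of March 2050: 31 - 9 = 22
Full months: April 30, May 31
Days into June 2050: 25
Total = 22 + 30 + 31 + 25 = 108 days

108 days


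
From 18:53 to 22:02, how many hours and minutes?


End time in minutes: 22×60 + 2 = 1322
Start time in minutes: 18×60 + 53 = 1133
Difference = 1322 - 1133 = 189 minutes
= 3 hours 9 minutes

3h 9m


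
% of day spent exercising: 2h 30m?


Time: 150 minutes
Day: 1440 minutes
Percentage = (150/1440) × 100 ≈ 10.4%

10.4%


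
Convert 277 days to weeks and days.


39 weeks 4 days

Weeks: 277 ÷ 7 = 39 remainder 4


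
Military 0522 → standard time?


5:22 AM

Hour: 5
5 < 12 → AM


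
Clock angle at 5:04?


Hour hand = 5×30 + 4×0.5 = 152.0°
Minute hand = 4×6 = 24°
Difference = |152.0 - 24| = 128.0°

128.0°


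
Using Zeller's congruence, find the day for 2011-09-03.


Zeller's congruence:
q=3, m=9, k=11, j=20
h = (3 + ⌊13×10/5⌋ + 11 + ⌊11/4⌋ + ⌊20/4⌋ - 2×20) mod 7
= (3 + 26 + 11 + 2 + 5 - 40) mod 7
= 7 mod 7 = 0
h=0 → Saturday

Saturday


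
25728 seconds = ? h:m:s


Hours: 25728 ÷ 3600 = 7 remainder 528
Minutes: 528 ÷ 60 = 8 remainder 48
Seconds: 48

7h 8m 48s


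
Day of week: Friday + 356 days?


Thursday

Start: Friday (index 4)
(4 + 356) mod 7
= 360 mod 7
= 3
Index 3 → Thursday


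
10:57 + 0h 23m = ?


Start: 657 minutes from midnight
Add: 23 minutes
Total: 680 minutes
Hours: 680 ÷ 60 = 11 remainder 20

11:20


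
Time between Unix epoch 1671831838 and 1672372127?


540289 seconds (150.1 hours / 6.25 days)

Difference = 1672372127 - 1671831838 = 540289 seconds
In hours: 540289 / 3600 ≈ 150.1
In days: 540289 / 86400 ≈ 6.25


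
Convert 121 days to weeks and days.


17 weeks 2 days

Weeks: 121 ÷ 7 = 17 remainder 2


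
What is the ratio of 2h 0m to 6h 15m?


8:25 (0.32)

Duration 1: 120 minutes
Duration 2: 375 minutes
Ratio = 120:375
GCD = 15
Simplified = 8:25
As a decimal: 8/25 = 0.32


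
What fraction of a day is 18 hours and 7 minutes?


Total minutes: 18×60 + 7 = 1087
Day = 24×60 = 1440 minutes
Fraction = 1087/1440 ≈ 0.7549
As a percentage: 1087/1440 × 100 ≈ 75.49%

0.7549 (75.49%)


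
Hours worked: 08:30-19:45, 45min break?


10h 30m (630 minutes)

Total time = (19×60+45) - (8×60+30)
= 1185 - 510 = 675 min
Minus break: 675 - 45 = 630 min
= 10h 30m


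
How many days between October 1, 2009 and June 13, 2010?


From October 1, 2009 to June 13, 2010
Rest of October 2009: 31 - 1 = 30
Full months: November 30, December 31, January 31, February 2010 28, March 31, April 30, May 31
Days into June 2010: 13
Total = 30 + 30 + 31 + 31 + 28 + 31 + 30 + 31 + 13 = 255 days

255 days


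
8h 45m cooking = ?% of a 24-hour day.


36.5%

Time: 525 minutes
Day: 1440 minutes
Percentage = (525/1440) × 100 ≈ 36.5%


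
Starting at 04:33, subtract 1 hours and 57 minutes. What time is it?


Start: 273 minutes from midnight
Subtract: 117 minutes
Remaining: 273 - 117 = 156
Hours: 2, Minutes: 36

02:36


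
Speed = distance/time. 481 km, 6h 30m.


Distance: 481 km
Time: 6h 30m = 390 min = 390/60 = 13/2 hours
Speed = 481 ÷ (13/2) = 481 × 2 / 13 = 962/13 = 74.0 km/h

74.0 km/h


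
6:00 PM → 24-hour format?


18:00

Input: 6:00 PM
PM: 6 + 12 = 18


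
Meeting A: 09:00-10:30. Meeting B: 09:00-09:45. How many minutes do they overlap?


45 minutes

Meeting A: 540-630 (in minutes from midnight)
Meeting B: 540-585
Overlap start = max(540, 540) = 540
Overlap end = min(630, 585) = 585
Overlap = max(0, 585 - 540) = 45 min


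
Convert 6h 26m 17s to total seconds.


Hours: 6 × 3600 = 21600
Minutes: 26 × 60 = 1560
Seconds: 17
Total = 21600 + 1560 + 17 = 23177

23177 seconds


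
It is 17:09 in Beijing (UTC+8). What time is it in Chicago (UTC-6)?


03:09

Time difference = UTC-6 - UTC+8 = -14 hours
New hour = (17 -14) mod 24
= 3 mod 24 = 3
Minutes unchanged → 03:09


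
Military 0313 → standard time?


Hour: 3
3 < 12 → AM

3:13 AM


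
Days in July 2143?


31 days

Month: July (month 7)
July has 31 days


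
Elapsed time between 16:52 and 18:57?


2h 5m

End time in minutes: 18×60 + 57 = 1137
Start time in minutes: 16×60 + 52 = 1012
Difference = 1137 - 1012 = 125 minutes
= 2 hours 5 minutes


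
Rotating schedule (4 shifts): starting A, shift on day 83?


Shifts: A, B, C, D
Start: A (index 0)
Day 83: (0 + 83 - 1) mod 4
= 82 mod 4
= 2
Index 2 → shift C

Shift C


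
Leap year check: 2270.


Rules: divisible by 4 AND (not by 100 OR by 400)
2270 ÷ 4 = 567 remainder 2 → not divisible by 4
Not divisible by 4 → not a leap year

No


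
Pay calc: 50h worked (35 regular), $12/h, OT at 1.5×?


$690.00

Regular: 35h × $12 = $420.00
Overtime: 50 - 35 = 15h
OT pay: 15h × $12 × 1.5 = $270.00
Total = $420.00 + $270.00 = $690.00


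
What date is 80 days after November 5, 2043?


Start: November 5, 2043
Add 80 days
November 5 → December 1: 30 - 5 + 1 = 26 days (80 - 26 = 54 left)
December 1 → January 1: 31 - 1 + 1 = 31 days (54 - 31 = 23 left)
January 1 + 23 = January 24, 2044

January 24, 2044


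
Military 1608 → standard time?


4:08 PM

Hour: 16
16 - 12 = 4 → PM


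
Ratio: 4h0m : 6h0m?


Duration 1: 240 minutes
Duration 2: 360 minutes
Ratio = 240:360
GCD = 120
Simplified = 2:3
As a decimal: 2/3 ≈ 0.67

2:3 (0.67)


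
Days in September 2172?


Month: September (month 9)
September has 30 days

30 days


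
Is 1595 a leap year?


Rules: divisible by 4 AND (not by 100 OR by 400)
1595 ÷ 4 = 398 remainder 3 → not divisible by 4
Not divisible by 4 → not a leap year

No


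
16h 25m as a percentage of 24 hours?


Total minutes: 16×60 + 25 = 985
Day = 24×60 = 1440 minutes
Fraction = 985/1440 ≈ 0.6840
As a percentage: 985/1440 × 100 ≈ 68.40%

0.6840 (68.40%)


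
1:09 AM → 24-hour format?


Input: 1:09 AM
AM hour stays: 1

01:09


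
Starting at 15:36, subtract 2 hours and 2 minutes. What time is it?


13:34

Start: 936 minutes from midnight
Subtract: 122 minutes
Remaining: 936 - 122 = 814
Hours: 13, Minutes: 34


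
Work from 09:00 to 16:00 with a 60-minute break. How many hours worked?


6h 0m (360 minutes)

Total time = (16×60+0) - (9×60+0)
= 960 - 540 = 420 min
Minus break: 420 - 60 = 360 min
= 6h 0m


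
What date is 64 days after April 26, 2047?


Start: April 26, 2047
Add 64 days
April 26 → May 1: 30 - 26 + 1 = 5 days (64 - 5 = 59 left)
May 1 → June 1: 31 - 1 + 1 = 31 days (59 - 31 = 28 left)
June 1 + 28 = June 29, 2047

June 29, 2047


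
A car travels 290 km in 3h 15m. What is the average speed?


89.2 km/h

Distance: 290 km
Time: 3h 15m = 195 min = 195/60 = 13/4 hours
Speed = 290 ÷ (13/4) = 290 × 4 / 13 = 1160/13 ≈ 89.2 km/h


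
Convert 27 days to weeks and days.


Weeks: 27 ÷ 7 = 3 remainder 6

3 weeks 6 days


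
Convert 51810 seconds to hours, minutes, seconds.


Hours: 51810 ÷ 3600 = 14 remainder 1410
Minutes: 1410 ÷ 60 = 23 remainder 30
Seconds: 30

14h 23m 30s


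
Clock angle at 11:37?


Hour hand = 11×30 + 37×0.5 = 348.5°
Minute hand = 37×6 = 222°
Difference = |348.5 - 222| = 126.5°

126.5°


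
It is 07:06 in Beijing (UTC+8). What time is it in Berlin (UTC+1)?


Time difference = UTC+1 - UTC+8 = -7 hours
New hour = (7 -7) mod 24
= 0 mod 24 = 0
Minutes unchanged → 00:06

00:06


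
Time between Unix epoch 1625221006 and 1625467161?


246155 seconds (68.4 hours / 2.85 days)

Difference = 1625467161 - 1625221006 = 246155 seconds
In hours: 246155 / 3600 ≈ 68.4
In days: 246155 / 86400 ≈ 2.85


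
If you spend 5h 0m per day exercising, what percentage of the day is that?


Time: 300 minutes
Day: 1440 minutes
Percentage = (300/1440) × 100 ≈ 20.8%

20.8%


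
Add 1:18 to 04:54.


Start: 294 minutes from midnight
Add: 78 minutes
Total: 372 minutes
Hours: 372 ÷ 60 = 6 remainder 12

06:12


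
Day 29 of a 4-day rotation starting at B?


Shift B

Shifts: A, B, C, D
Start: B (index 1)
Day 29: (1 + 29 - 1) mod 4
= 29 mod 4
= 1
Index 1 → shift B


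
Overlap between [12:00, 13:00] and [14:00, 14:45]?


Meeting A: 720-780 (in minutes from midnight)
Meeting B: 840-885
Overlap start = max(720, 840) = 840
Overlap end = min(780, 885) = 780
Overlap = max(0, 780 - 840) = 0 min

0 minutes


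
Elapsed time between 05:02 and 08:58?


3h 56m

End time in minutes: 8×60 + 58 = 538
Start time in minutes: 5×60 + 2 = 302
Difference = 538 - 302 = 236 minutes
= 3 hours 56 minutes


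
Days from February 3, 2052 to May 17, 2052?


From February 3, 2052 to May 17, 2052
Rest of February 2052: 29 - 3 = 26
Full months: March 31, April 30
Days into May 2052: 17
Total = 26 + 31 + 30 + 17 = 104 days

104 days


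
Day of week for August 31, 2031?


Sunday

Zeller's congruence:
q=31, m=8, k=31, j=20
h = (31 + ⌊13×9/5⌋ + 31 + ⌊31/4⌋ + ⌊20/4⌋ - 2×20) mod 7
= (31 + 23 + 31 + 7 + 5 - 40) mod 7
= 57 mod 7 = 1
h=1 → Sunday


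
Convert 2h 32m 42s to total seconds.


9162 seconds

Hours: 2 × 3600 = 7200
Minutes: 32 × 60 = 1920
Seconds: 42
Total = 7200 + 1920 + 42 = 9162


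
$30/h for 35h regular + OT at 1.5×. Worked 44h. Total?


Regular: 35h × $30 = $1050.00
Overtime: 44 - 35 = 9h
OT pay: 9h × $30 × 1.5 = $405.00
Total = $1050.00 + $405.00 = $1455.00

$1455.00


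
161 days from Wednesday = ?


Start: Wednesday (index 2)
(2 + 161) mod 7
= 163 mod 7
= 2
Index 2 → Wednesday

Wednesday


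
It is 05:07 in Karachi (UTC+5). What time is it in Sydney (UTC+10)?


Time difference = UTC+10 - UTC+5 = +5 hours
New hour = (5 + 5) mod 24
= 10 mod 24 = 10
Minutes unchanged → 10:07

10:07


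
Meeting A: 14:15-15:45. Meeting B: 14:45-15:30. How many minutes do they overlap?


Meeting A: 855-945 (in minutes from midnight)
Meeting B: 885-930
Overlap start = max(855, 885) = 885
Overlap end = min(945, 930) = 930
Overlap = max(0, 930 - 885) = 45 min

45 minutes


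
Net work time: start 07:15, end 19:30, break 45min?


11h 30m (690 minutes)

Total time = (19×60+30) - (7×60+15)
= 1170 - 435 = 735 min
Minus break: 735 - 45 = 690 min
= 11h 30m


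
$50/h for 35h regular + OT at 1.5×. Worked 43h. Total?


Regular: 35h × $50 = $1750.00
Overtime: 43 - 35 = 8h
OT pay: 8h × $50 × 1.5 = $600.00
Total = $1750.00 + $600.00 = $2350.00

$2350.00


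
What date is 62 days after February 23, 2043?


Start: February 23, 2043
Add 62 days
February 23 → March 1: 28 - 23 + 1 = 6 days (62 - 6 = 56 left)
March 1 → April 1: 31 - 1 + 1 = 31 days (56 - 31 = 25 left)
April 1 + 25 = April 26, 2043

April 26, 2043


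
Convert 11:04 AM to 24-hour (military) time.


11:04

Input: 11:04 AM
AM hour stays: 11


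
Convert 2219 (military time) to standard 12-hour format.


10:19 PM

Hour: 22
22 - 12 = 10 → PM


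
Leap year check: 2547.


No

Rules: divisible by 4 AND (not by 100 OR by 400)
2547 ÷ 4 = 636 remainder 3 → not divisible by 4
Not divisible by 4 → not a leap year


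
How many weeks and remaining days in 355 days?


Weeks: 355 ÷ 7 = 50 remainder 5

50 weeks 5 days


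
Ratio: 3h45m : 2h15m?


Duration 1: 225 minutes
Duration 2: 135 minutes
Ratio = 225:135
GCD = 45
Simplified = 5:3
As a decimal: 5/3 ≈ 1.67

5:3 (1.67)


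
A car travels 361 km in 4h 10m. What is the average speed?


86.6 km/h

Distance: 361 km
Time: 4h 10m = 250 min = 250/60 = 25/6 hours
Speed = 361 ÷ (25/6) = 361 × 6 / 25 = 2166/25 ≈ 86.6 km/h


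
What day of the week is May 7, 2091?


Monday

Zeller's congruence:
q=7, m=5, k=91, j=20
h = (7 + ⌊13×6/5⌋ + 91 + ⌊91/4⌋ + ⌊20/4⌋ - 2×20) mod 7
= (7 + 15 + 91 + 22 + 5 - 40) mod 7
= 100 mod 7 = 2
h=2 → Monday


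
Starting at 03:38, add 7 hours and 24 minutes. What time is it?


11:02

Start: 218 minutes from midnight
Add: 444 minutes
Total: 662 minutes
Hours: 662 ÷ 60 = 11 remainder 2


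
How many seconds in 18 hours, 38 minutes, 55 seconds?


67135 seconds

Hours: 18 × 3600 = 64800
Minutes: 38 × 60 = 2280
Seconds: 55
Total = 64800 + 2280 + 55 = 67135


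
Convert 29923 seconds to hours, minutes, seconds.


8h 18m 43s

Hours: 29923 ÷ 3600 = 8 remainder 1123
Minutes: 1123 ÷ 60 = 18 remainder 43
Seconds: 43


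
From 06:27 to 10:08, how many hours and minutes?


End time in minutes: 10×60 + 8 = 608
Start time in minutes: 6×60 + 27 = 387
Difference = 608 - 387 = 221 minutes
= 3 hours 41 minutes

3h 41m


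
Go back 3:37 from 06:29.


Start: 389 minutes from midnight
Subtract: 217 minutes
Remaining: 389 - 217 = 172
Hours: 2, Minutes: 52

02:52


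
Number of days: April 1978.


Month: April (month 4)
April has 30 days

30 days


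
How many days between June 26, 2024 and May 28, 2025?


From June 26, 2024 to May 28, 2025
Rest of June 2024: 30 - 26 = 4
Full months: July 31, August 31, September 30, October 31, November 30, December 31, January 31, February 2025 28, March 31, April 30
Days into May 2025: 28
Total = 4 + 31 + 31 + 30 + 31 + 30 + 31 + 31 + 28 + 31 + 30 + 28 = 336 days

336 days


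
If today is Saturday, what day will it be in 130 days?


Wednesday

Start: Saturday (index 5)
(5 + 130) mod 7
= 135 mod 7
= 2
Index 2 → Wednesday


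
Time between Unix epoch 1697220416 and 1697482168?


Difference = 1697482168 - 1697220416 = 261752 seconds
In hours: 261752 / 3600 ≈ 72.7
In days: 261752 / 86400 ≈ 3.03

261752 seconds (72.7 hours / 3.03 days)


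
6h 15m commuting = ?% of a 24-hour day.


26.0%

Time: 375 minutes
Day: 1440 minutes
Percentage = (375/1440) × 100 ≈ 26.0%


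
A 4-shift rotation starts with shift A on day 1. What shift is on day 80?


Shift D

Shifts: A, B, C, D
Start: A (index 0)
Day 80: (0 + 80 - 1) mod 4
= 79 mod 4
= 3
Index 3 → shift D


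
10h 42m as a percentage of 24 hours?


Total minutes: 10×60 + 42 = 642
Day = 24×60 = 1440 minutes
Fraction = 642/1440 ≈ 0.4458
As a percentage: 642/1440 × 100 ≈ 44.58%

0.4458 (44.58%)


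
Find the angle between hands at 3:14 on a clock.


Hour hand = 3×30 + 14×0.5 = 97.0°
Minute hand = 14×6 = 84°
Difference = |97.0 - 84| = 13.0°

13.0°


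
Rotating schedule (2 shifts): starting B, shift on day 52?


Shift A

Shifts: A, B
Start: B (index 1)
Day 52: (1 + 52 - 1) mod 2
= 52 mod 2
= 0
Index 0 → shift A


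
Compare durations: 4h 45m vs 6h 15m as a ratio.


19:25 (0.76)

Duration 1: 285 minutes
Duration 2: 375 minutes
Ratio = 285:375
GCD = 15
Simplified = 19:25
As a decimal: 19/25 = 0.76


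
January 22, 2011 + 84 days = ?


Start: January 22, 2011
Add 84 days
January 22 → February 1: 31 - 22 + 1 = 10 days (84 - 10 = 74 left)
February 1 → March 1: 28 - 1 + 1 = 28 days (74 - 28 = 46 left)
March 1 → April 1: 31 - 1 + 1 = 31 days (46 - 31 = 15 left)
April 1 + 15 = April 16, 2011

April 16, 2011


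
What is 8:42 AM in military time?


08:42

Input: 8:42 AM
AM hour stays: 8


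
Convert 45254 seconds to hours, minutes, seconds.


12h 34m 14s

Hours: 45254 ÷ 3600 = 12 remainder 2054
Minutes: 2054 ÷ 60 = 34 remainder 14
Seconds: 14


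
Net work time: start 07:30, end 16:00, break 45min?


7h 45m (465 minutes)

Total time = (16×60+0) - (7×60+30)
= 960 - 450 = 510 min
Minus break: 510 - 45 = 465 min
= 7h 45m


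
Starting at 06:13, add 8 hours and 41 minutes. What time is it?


14:54

Start: 373 minutes from midnight
Add: 521 minutes
Total: 894 minutes
Hours: 894 ÷ 60 = 14 remainder 54


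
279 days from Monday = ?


Start: Monday (index 0)
(0 + 279) mod 7
= 279 mod 7
= 6
Index 6 → Sunday

Sunday


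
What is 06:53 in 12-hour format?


Hour: 6
6 < 12 → AM

6:53 AM


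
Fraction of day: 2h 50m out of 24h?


0.1181 (11.81%)

Total minutes: 2×60 + 50 = 170
Day = 24×60 = 1440 minutes
Fraction = 170/1440 ≈ 0.1181
As a percentage: 170/1440 × 100 ≈ 11.81%


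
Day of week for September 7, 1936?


Monday

Zeller's congruence:
q=7, m=9, k=36, j=19
h = (7 + ⌊13×10/5⌋ + 36 + ⌊36/4⌋ + ⌊19/4⌋ - 2×19) mod 7
= (7 + 26 + 36 + 9 + 4 - 38) mod 7
= 44 mod 7 = 2
h=2 → Monday


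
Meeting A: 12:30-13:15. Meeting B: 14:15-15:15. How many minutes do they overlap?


0 minutes

Meeting A: 750-795 (in minutes from midnight)
Meeting B: 855-915
Overlap start = max(750, 855) = 855
Overlap end = min(795, 915) = 795
Overlap = max(0, 795 - 855) = 0 min


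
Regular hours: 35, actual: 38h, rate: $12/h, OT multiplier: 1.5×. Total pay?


Regular: 35h × $12 = $420.00
Overtime: 38 - 35 = 3h
OT pay: 3h × $12 × 1.5 = $54.00
Total = $420.00 + $54.00 = $474.00

$474.00


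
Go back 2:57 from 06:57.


Start: 417 minutes from midnight
Subtract: 177 minutes
Remaining: 417 - 177 = 240
Hours: 4, Minutes: 0

04:00


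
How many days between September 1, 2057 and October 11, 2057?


40 days

From September 1, 2057 to October 11, 2057
Rest of September 2057: 30 - 1 = 29
Days into October 2057: 11
Total = 29 + 11 = 40 days


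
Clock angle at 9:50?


Hour hand = 9×30 + 50×0.5 = 295.0°
Minute hand = 50×6 = 300°
Difference = |295.0 - 300| = 5.0°

5.0°


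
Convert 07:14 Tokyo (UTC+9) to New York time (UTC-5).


17:14 (previous day)

Time difference = UTC-5 - UTC+9 = -14 hours
New hour = (7 -14) mod 24
= -7 mod 24 = 17
Minutes unchanged → 17:14; -7 < 0 → previous day


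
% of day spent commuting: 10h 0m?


41.7%

Time: 600 minutes
Day: 1440 minutes
Percentage = (600/1440) × 100 ≈ 41.7%


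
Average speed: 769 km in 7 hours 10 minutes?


Distance: 769 km
Time: 7h 10m = 430 min = 430/60 = 43/6 hours
Speed = 769 ÷ (43/6) = 769 × 6 / 43 = 4614/43 ≈ 107.3 km/h

107.3 km/h


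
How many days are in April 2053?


30 days

Month: April (month 4)
April has 30 days


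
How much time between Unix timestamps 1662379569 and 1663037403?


Difference = 1663037403 - 1662379569 = 657834 seconds
In hours: 657834 / 3600 ≈ 182.7
In days: 657834 / 86400 ≈ 7.61

657834 seconds (182.7 hours / 7.61 days)


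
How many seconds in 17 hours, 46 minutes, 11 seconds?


Hours: 17 × 3600 = 61200
Minutes: 46 × 60 = 2760
Seconds: 11
Total = 61200 + 2760 + 11 = 63971

63971 seconds


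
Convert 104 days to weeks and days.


Weeks: 104 ÷ 7 = 14 remainder 6

14 weeks 6 days


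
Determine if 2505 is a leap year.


Rules: divisible by 4 AND (not by 100 OR by 400)
2505 ÷ 4 = 626 remainder 1 → not divisible by 4
Not divisible by 4 → not a leap year

No


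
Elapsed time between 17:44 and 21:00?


End time in minutes: 21×60 + 0 = 1260
Start time in minutes: 17×60 + 44 = 1064
Difference = 1260 - 1064 = 196 minutes
= 3 hours 16 minutes

3h 16m


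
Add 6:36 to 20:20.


Start: 1220 minutes from midnight
Add: 396 minutes
Total: 1616 minutes
Hours: 1616 ÷ 60 = 26 remainder 56
26 ≥ 24 → 26 - 24 = 2 (next day)

02:56 (next day)


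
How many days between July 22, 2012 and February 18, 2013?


From July 22, 2012 to February 18, 2013
Rest of July 2012: 31 - 22 = 9
Full months: August 31, September 30, October 31, November 30, December 31, January 31
Days into February 2013: 18
Total = 9 + 31 + 30 + 31 + 30 + 31 + 31 + 18 = 211 days

211 days


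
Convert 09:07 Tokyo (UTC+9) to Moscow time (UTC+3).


03:07

Time difference = UTC+3 - UTC+9 = -6 hours
New hour = (9 -6) mod 24
= 3 mod 24 = 3
Minutes unchanged → 03:07


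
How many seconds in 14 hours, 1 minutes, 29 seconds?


50489 seconds

Hours: 14 × 3600 = 50400
Minutes: 1 × 60 = 60
Seconds: 29
Total = 50400 + 60 + 29 = 50489


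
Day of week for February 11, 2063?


Sunday

Zeller's congruence:
q=11, m=14, k=62, j=20
h = (11 + ⌊13×15/5⌋ + 62 + ⌊62/4⌋ + ⌊20/4⌋ - 2×20) mod 7
= (11 + 39 + 62 + 15 + 5 - 40) mod 7
= 92 mod 7 = 1
h=1 → Sunday


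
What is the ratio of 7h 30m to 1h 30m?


5:1 (5.00)

Duration 1: 450 minutes
Duration 2: 90 minutes
Ratio = 450:90
GCD = 90
Simplified = 5:1
As a decimal: 5/1 = 5.00


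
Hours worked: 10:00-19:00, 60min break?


Total time = (19×60+0) - (10×60+0)
= 1140 - 600 = 540 min
Minus break: 540 - 60 = 480 min
= 8h 0m

8h 0m (480 minutes)


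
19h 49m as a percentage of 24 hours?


0.8257 (82.57%)

Total minutes: 19×60 + 49 = 1189
Day = 24×60 = 1440 minutes
Fraction = 1189/1440 ≈ 0.8257
As a percentage: 1189/1440 × 100 ≈ 82.57%


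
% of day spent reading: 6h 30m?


Time: 390 minutes
Day: 1440 minutes
Percentage = (390/1440) × 100 ≈ 27.1%

27.1%


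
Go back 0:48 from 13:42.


Start: 822 minutes from midnight
Subtract: 48 minutes
Remaining: 822 - 48 = 774
Hours: 12, Minutes: 54

12:54


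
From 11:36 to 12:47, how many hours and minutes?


1h 11m

End time in minutes: 12×60 + 47 = 767
Start time in minutes: 11×60 + 36 = 696
Difference = 767 - 696 = 71 minutes
= 1 hours 11 minutes


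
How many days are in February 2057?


28 days

Month: February (month 2)
February: 28 or 29 (leap year)
2057 leap year? No


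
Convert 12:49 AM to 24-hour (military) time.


00:49

Input: 12:49 AM
12 AM → 00 (midnight)


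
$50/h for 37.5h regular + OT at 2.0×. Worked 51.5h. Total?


$3275.00

Regular: 37.5h × $50 = $1875.00
Overtime: 51.5 - 37.5 = 14.0h
OT pay: 14.0h × $50 × 2.0 = $1400.00
Total = $1875.00 + $1400.00 = $3275.00


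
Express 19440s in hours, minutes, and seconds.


5h 24m 0s

Hours: 19440 ÷ 3600 = 5 remainder 1440
Minutes: 1440 ÷ 60 = 24 remainder 0
Seconds: 0


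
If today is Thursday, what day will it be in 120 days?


Start: Thursday (index 3)
(3 + 120) mod 7
= 123 mod 7
= 4
Index 4 → Friday

Friday


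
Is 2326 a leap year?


No

Rules: divisible by 4 AND (not by 100 OR by 400)
2326 ÷ 4 = 581 remainder 2 → not divisible by 4
Not divisible by 4 → not a leap year


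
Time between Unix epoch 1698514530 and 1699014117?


499587 seconds (138.8 hours / 5.78 days)

Difference = 1699014117 - 1698514530 = 499587 seconds
In hours: 499587 / 3600 ≈ 138.8
In days: 499587 / 86400 ≈ 5.78


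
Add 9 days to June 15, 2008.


Start: June 15, 2008
Add 9 days
June 15 + 9 = June 24, 2008

June 24, 2008


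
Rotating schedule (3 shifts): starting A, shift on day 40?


Shifts: A, B, C
Start: A (index 0)
Day 40: (0 + 40 - 1) mod 3
= 39 mod 3
= 0
Index 0 → shift A

Shift A


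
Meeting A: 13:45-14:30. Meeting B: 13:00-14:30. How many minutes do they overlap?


Meeting A: 825-870 (in minutes from midnight)
Meeting B: 780-870
Overlap start = max(825, 780) = 825
Overlap end = min(870, 870) = 870
Overlap = max(0, 870 - 825) = 45 min

45 minutes


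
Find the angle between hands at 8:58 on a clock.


Hour hand = 8×30 + 58×0.5 = 269.0°
Minute hand = 58×6 = 348°
Difference = |269.0 - 348| = 79.0°

79.0°


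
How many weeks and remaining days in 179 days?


25 weeks 4 days

Weeks: 179 ÷ 7 = 25 remainder 4


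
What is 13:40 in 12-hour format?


1:40 PM

Hour: 13
13 - 12 = 1 → PM


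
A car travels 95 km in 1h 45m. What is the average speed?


54.3 km/h

Distance: 95 km
Time: 1h 45m = 105 min = 105/60 = 7/4 hours
Speed = 95 ÷ (7/4) = 95 × 4 / 7 = 380/7 ≈ 54.3 km/h


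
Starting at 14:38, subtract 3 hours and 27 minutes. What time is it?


11:11

Start: 878 minutes from midnight
Subtract: 207 minutes
Remaining: 878 - 207 = 671
Hours: 11, Minutes: 11


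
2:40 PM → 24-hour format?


14:40

Input: 2:40 PM
PM: 2 + 12 = 14


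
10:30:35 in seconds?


37835 seconds

Hours: 10 × 3600 = 36000
Minutes: 30 × 60 = 1800
Seconds: 35
Total = 36000 + 1800 + 35 = 37835


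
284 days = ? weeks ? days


Weeks: 284 ÷ 7 = 40 remainder 4

40 weeks 4 days


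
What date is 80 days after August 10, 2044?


Start: August 10, 2044
Add 80 days
August 10 → September 1: 31 - 10 + 1 = 22 days (80 - 22 = 58 left)
September 1 → October 1: 30 - 1 + 1 = 30 days (58 - 30 = 28 left)
October 1 + 28 = October 29, 2044

October 29, 2044


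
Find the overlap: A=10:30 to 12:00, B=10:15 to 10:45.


Meeting A: 630-720 (in minutes from midnight)
Meeting B: 615-645
Overlap start = max(630, 615) = 630
Overlap end = min(720, 645) = 645
Overlap = max(0, 645 - 630) = 15 min

15 minutes


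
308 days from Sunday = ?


Sunday

Start: Sunday (index 6)
(6 + 308) mod 7
= 314 mod 7
= 6
Index 6 → Sunday


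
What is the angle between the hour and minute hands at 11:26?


173.0°

Hour hand = 11×30 + 26×0.5 = 343.0°
Minute hand = 26×6 = 156°
Difference = |343.0 - 156| = 187.0°
Since > 180°: 360 - 187.0 = 173.0°


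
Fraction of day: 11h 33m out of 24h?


Total minutes: 11×60 + 33 = 693
Day = 24×60 = 1440 minutes
Fraction = 693/1440 ≈ 0.4813
As a percentage: 693/1440 × 100 ≈ 48.13%

0.4813 (48.13%)


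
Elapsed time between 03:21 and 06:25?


3h 4m

End time in minutes: 6×60 + 25 = 385
Start time in minutes: 3×60 + 21 = 201
Difference = 385 - 201 = 184 minutes
= 3 hours 4 minutes


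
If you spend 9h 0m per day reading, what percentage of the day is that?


Time: 540 minutes
Day: 1440 minutes
Percentage = (540/1440) × 100 = 37.5%

37.5%


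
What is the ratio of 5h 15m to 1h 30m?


Duration 1: 315 minutes
Duration 2: 90 minutes
Ratio = 315:90
GCD = 45
Simplified = 7:2
As a decimal: 7/2 = 3.50

7:2 (3.50)


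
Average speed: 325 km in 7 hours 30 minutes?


Distance: 325 km
Time: 7h 30m = 450 min = 450/60 = 15/2 hours
Speed = 325 ÷ (15/2) = 325 × 2 / 15 = 650/15 ≈ 43.3 km/h

43.3 km/h


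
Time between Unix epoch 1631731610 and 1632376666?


645056 seconds (179.2 hours / 7.47 days)

Difference = 1632376666 - 1631731610 = 645056 seconds
In hours: 645056 / 3600 ≈ 179.2
In days: 645056 / 86400 ≈ 7.47


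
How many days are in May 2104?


31 days

Month: May (month 5)
May has 31 days


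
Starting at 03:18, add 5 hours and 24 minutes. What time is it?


08:42

Start: 198 minutes from midnight
Add: 324 minutes
Total: 522 minutes
Hours: 522 ÷ 60 = 8 remainder 42


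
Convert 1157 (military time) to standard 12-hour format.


11:57 AM

Hour: 11
11 < 12 → AM


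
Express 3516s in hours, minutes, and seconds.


Hours: 3516 ÷ 3600 = 0 remainder 3516
Minutes: 3516 ÷ 60 = 58 remainder 36
Seconds: 36

0h 58m 36s


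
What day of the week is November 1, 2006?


Zeller's congruence:
q=1, m=11, k=6, j=20
h = (1 + ⌊13×12/5⌋ + 6 + ⌊6/4⌋ + ⌊20/4⌋ - 2×20) mod 7
= (1 + 31 + 6 + 1 + 5 - 40) mod 7
= 4 mod 7 = 4
h=4 → Wednesday

Wednesday


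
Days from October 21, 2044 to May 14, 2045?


From October 21, 2044 to May 14, 2045
Rest of October 2044: 31 - 21 = 10
Full months: November 30, December 31, January 31, February 2045 28, March 31, April 30
Days into May 2045: 14
Total = 10 + 30 + 31 + 31 + 28 + 31 + 30 + 14 = 205 days

205 days


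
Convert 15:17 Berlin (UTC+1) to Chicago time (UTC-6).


Time difference = UTC-6 - UTC+1 = -7 hours
New hour = (15 -7) mod 24
= 8 mod 24 = 8
Minutes unchanged → 08:17

08:17


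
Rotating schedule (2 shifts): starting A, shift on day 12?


Shift B

Shifts: A, B
Start: A (index 0)
Day 12: (0 + 12 - 1) mod 2
= 11 mod 2
= 1
Index 1 → shift B


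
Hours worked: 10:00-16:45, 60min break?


Total time = (16×60+45) - (10×60+0)
= 1005 - 600 = 405 min
Minus break: 405 - 60 = 345 min
= 5h 45m

5h 45m (345 minutes)


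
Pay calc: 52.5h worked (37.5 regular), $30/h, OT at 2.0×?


$2025.00

Regular: 37.5h × $30 = $1125.00
Overtime: 52.5 - 37.5 = 15.0h
OT pay: 15.0h × $30 × 2.0 = $900.00
Total = $1125.00 + $900.00 = $2025.00


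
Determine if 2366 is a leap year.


Rules: divisible by 4 AND (not by 100 OR by 400)
2366 ÷ 4 = 591 remainder 2 → not divisible by 4
Not divisible by 4 → not a leap year

No


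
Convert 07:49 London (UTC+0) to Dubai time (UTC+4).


Time difference = UTC+4 - UTC+0 = +4 hours
New hour = (7 + 4) mod 24
= 11 mod 24 = 11
Minutes unchanged → 11:49

11:49


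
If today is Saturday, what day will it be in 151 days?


Start: Saturday (index 5)
(5 + 151) mod 7
= 156 mod 7
= 2
Index 2 → Wednesday

Wednesday


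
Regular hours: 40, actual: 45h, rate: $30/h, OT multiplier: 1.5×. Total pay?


$1425.00

Regular: 40h × $30 = $1200.00
Overtime: 45 - 40 = 5h
OT pay: 5h × $30 × 1.5 = $225.00
Total = $1200.00 + $225.00 = $1425.00


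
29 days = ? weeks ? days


Weeks: 29 ÷ 7 = 4 remainder 1

4 weeks 1 days


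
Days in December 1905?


Month: December (month 12)
December has 31 days

31 days


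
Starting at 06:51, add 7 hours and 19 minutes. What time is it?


Start: 411 minutes from midnight
Add: 439 minutes
Total: 850 minutes
Hours: 850 ÷ 60 = 14 remainder 10

14:10


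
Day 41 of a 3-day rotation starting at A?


Shifts: A, B, C
Start: A (index 0)
Day 41: (0 + 41 - 1) mod 3
= 40 mod 3
= 1
Index 1 → shift B

Shift B


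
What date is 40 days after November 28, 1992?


January 7, 1993

Start: November 28, 1992
Add 40 days
November 28 → December 1: 30 - 28 + 1 = 3 days (40 - 3 = 37 left)
December 1 → January 1: 31 - 1 + 1 = 31 days (37 - 31 = 6 left)
January 1 + 6 = January 7, 1993


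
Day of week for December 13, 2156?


Monday

Zeller's congruence:
q=13, m=12, k=56, j=21
h = (13 + ⌊13×13/5⌋ + 56 + ⌊56/4⌋ + ⌊21/4⌋ - 2×21) mod 7
= (13 + 33 + 56 + 14 + 5 - 42) mod 7
= 79 mod 7 = 2
h=2 → Monday


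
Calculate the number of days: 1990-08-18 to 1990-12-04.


From August 18, 1990 to December 4, 1990
Rest of August 1990: 31 - 18 = 13
Full months: September 30, October 31, November 30
Days into December 1990: 4
Total = 13 + 30 + 31 + 30 + 4 = 108 days

108 days


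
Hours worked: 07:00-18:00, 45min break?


10h 15m (615 minutes)

Total time = (18×60+0) - (7×60+0)
= 1080 - 420 = 660 min
Minus break: 660 - 45 = 615 min
= 10h 15m


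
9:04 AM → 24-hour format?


09:04

Input: 9:04 AM
AM hour stays: 9


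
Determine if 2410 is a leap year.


No

Rules: divisible by 4 AND (not by 100 OR by 400)
2410 ÷ 4 = 602 remainder 2 → not divisible by 4
Not divisible by 4 → not a leap year


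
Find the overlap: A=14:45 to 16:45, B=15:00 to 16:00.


60 minutes

Meeting A: 885-1005 (in minutes from midnight)
Meeting B: 900-960
Overlap start = max(885, 900) = 900
Overlap end = min(1005, 960) = 960
Overlap = max(0, 960 - 900) = 60 min


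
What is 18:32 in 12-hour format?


6:32 PM

Hour: 18
18 - 12 = 6 → PM


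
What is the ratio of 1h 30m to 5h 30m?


Duration 1: 90 minutes
Duration 2: 330 minutes
Ratio = 90:330
GCD = 30
Simplified = 3:11
As a decimal: 3/11 ≈ 0.27

3:11 (0.27)


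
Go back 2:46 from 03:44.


00:58

Start: 224 minutes from midnight
Subtract: 166 minutes
Remaining: 224 - 166 = 58
Hours: 0, Minutes: 58


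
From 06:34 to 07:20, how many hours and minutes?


End time in minutes: 7×60 + 20 = 440
Start time in minutes: 6×60 + 34 = 394
Difference = 440 - 394 = 46 minutes
= 0 hours 46 minutes

0h 46m


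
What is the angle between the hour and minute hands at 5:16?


Hour hand = 5×30 + 16×0.5 = 158.0°
Minute hand = 16×6 = 96°
Difference = |158.0 - 96| = 62.0°

62.0°


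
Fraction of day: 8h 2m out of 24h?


Total minutes: 8×60 + 2 = 482
Day = 24×60 = 1440 minutes
Fraction = 482/1440 ≈ 0.3347
As a percentage: 482/1440 × 100 ≈ 33.47%

0.3347 (33.47%)


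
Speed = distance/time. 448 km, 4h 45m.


94.3 km/h

Distance: 448 km
Time: 4h 45m = 285 min = 285/60 = 19/4 hours
Speed = 448 ÷ (19/4) = 448 × 4 / 19 = 1792/19 ≈ 94.3 km/h


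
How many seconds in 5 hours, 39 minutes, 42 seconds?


20382 seconds

Hours: 5 × 3600 = 18000
Minutes: 39 × 60 = 2340
Seconds: 42
Total = 18000 + 2340 + 42 = 20382


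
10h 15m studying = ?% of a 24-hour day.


42.7%

Time: 615 minutes
Day: 1440 minutes
Percentage = (615/1440) × 100 ≈ 42.7%


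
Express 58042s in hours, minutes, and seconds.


Hours: 58042 ÷ 3600 = 16 remainder 442
Minutes: 442 ÷ 60 = 7 remainder 22
Seconds: 22

16h 7m 22s


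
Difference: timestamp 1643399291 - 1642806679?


592612 seconds (164.6 hours / 6.86 days)

Difference = 1643399291 - 1642806679 = 592612 seconds
In hours: 592612 / 3600 ≈ 164.6
In days: 592612 / 86400 ≈ 6.86


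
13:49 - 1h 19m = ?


12:30

Start: 829 minutes from midnight
Subtract: 79 minutes
Remaining: 829 - 79 = 750
Hours: 12, Minutes: 30


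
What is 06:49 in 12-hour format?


Hour: 6
6 < 12 → AM

6:49 AM


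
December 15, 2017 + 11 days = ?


December 26, 2017

Start: December 15, 2017
Add 11 days
December 15 + 11 = December 26, 2017


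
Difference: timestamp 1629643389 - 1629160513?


482876 seconds (134.1 hours / 5.59 days)

Difference = 1629643389 - 1629160513 = 482876 seconds
In hours: 482876 / 3600 ≈ 134.1
In days: 482876 / 86400 ≈ 5.59
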